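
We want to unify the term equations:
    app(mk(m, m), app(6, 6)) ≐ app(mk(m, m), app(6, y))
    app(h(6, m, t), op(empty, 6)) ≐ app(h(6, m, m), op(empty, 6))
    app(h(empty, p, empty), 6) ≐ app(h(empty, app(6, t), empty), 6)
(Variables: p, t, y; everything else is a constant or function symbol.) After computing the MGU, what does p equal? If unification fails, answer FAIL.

app(6, m)

Decompose app/2: mk(m, m) ≐ mk(m, m),  app(6, 6) ≐ app(6, y).
Delete trivial equation mk(m, m) ≐ mk(m, m).
Decompose app/2: 6 ≐ 6,  6 ≐ y.
Delete trivial equation 6 ≐ 6.
Bind y := 6; no other remaining equation mentions y.
Decompose app/2: h(6, m, t) ≐ h(6, m, m),  op(empty, 6) ≐ op(empty, 6).
Decompose h/3: 6 ≐ 6,  m ≐ m,  t ≐ m.
Delete trivial equation 6 ≐ 6.
Delete trivial equation m ≐ m.
Bind t := m; substituting into the one remaining equation that mentions t gives: app(h(empty, p, empty), 6) ≐ app(h(empty, app(6, m), empty), 6).
Delete trivial equation op(empty, 6) ≐ op(empty, 6).
Decompose app/2: h(empty, p, empty) ≐ h(empty, app(6, m), empty),  6 ≐ 6.
Decompose h/3: empty ≐ empty,  p ≐ app(6, m),  empty ≐ empty.
Delete trivial equation empty ≐ empty.
Bind p := app(6, m); no other remaining equation mentions p.
Delete trivial equation empty ≐ empty.
Delete trivial equation 6 ≐ 6.
MGU = { y := 6, t := m, p := app(6, m) }, so p := app(6, m).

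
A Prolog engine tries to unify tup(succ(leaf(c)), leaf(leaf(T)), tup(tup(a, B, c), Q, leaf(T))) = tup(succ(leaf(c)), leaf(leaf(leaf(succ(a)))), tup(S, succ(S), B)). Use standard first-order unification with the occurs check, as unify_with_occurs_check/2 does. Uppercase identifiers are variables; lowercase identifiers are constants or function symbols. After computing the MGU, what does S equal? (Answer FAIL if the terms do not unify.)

Decompose tup/3: succ(leaf(c)) = succ(leaf(c)),  leaf(leaf(T)) = leaf(leaf(leaf(succ(a)))),  tup(tup(a, B, c), Q, leaf(T)) = tup(S, succ(S), B).
Delete trivial equation succ(leaf(c)) = succ(leaf(c)).
Decompose leaf/1: leaf(T) = leaf(leaf(succ(a))).
Decompose leaf/1: T = leaf(succ(a)).
Bind T := leaf(succ(a)); substituting into the remaining equation gives: tup(tup(a, B, c), Q, leaf(leaf(succ(a)))) = tup(S, succ(S), B).
Decompose tup/3: tup(a, B, c) = S,  Q = succ(S),  leaf(leaf(succ(a))) = B.
Bind S := tup(a, B, c); substituting into the one remaining equation that mentions S gives: Q = succ(tup(a, B, c)).
Bind Q := succ(tup(a, B, c)); no other remaining equation mentions Q.
Bind B := leaf(leaf(succ(a))). Substituting into the earlier bindings gives S := tup(a, leaf(leaf(succ(a))), c), Q := succ(tup(a, leaf(leaf(succ(a))), c)).
MGU = { T ↦ leaf(succ(a)), S ↦ tup(a, leaf(leaf(succ(a))), c), Q ↦ succ(tup(a, leaf(leaf(succ(a))), c)), B ↦ leaf(leaf(succ(a))) }, so S ↦ tup(a, leaf(leaf(succ(a))), c).

tup(a, leaf(leaf(succ(a))), c)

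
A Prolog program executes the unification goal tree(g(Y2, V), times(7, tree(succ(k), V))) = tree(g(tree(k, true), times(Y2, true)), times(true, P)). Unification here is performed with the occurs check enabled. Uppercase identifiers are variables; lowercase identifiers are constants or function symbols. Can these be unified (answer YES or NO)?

Decompose tree/2: g(Y2, V) = g(tree(k, true), times(Y2, true)),  times(7, tree(succ(k), V)) = times(true, P).
Decompose g/2: Y2 = tree(k, true),  V = times(Y2, true).
Bind Y2 := tree(k, true); substituting into the one remaining equation that mentions Y2 gives: V = times(tree(k, true), true).
Bind V := times(tree(k, true), true); substituting into the remaining equation gives: times(7, tree(succ(k), times(tree(k, true), true))) = times(true, P).
Decompose times/2: 7 = true,  tree(succ(k), times(tree(k, true), true)) = P.
Clash: constants 7 and true differ; no unifier exists.

NO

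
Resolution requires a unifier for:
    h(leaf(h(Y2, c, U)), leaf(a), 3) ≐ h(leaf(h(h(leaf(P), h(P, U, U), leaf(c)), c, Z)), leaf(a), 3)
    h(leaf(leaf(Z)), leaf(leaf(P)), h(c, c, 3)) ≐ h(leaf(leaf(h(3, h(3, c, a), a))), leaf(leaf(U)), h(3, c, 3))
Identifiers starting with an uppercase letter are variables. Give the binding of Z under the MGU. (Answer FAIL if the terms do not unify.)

FAIL

Decompose h/3: leaf(h(Y2, c, U)) ≐ leaf(h(h(leaf(P), h(P, U, U), leaf(c)), c, Z)),  leaf(a) ≐ leaf(a),  3 ≐ 3.
Decompose leaf/1: h(Y2, c, U) ≐ h(h(leaf(P), h(P, U, U), leaf(c)), c, Z).
Decompose h/3: Y2 ≐ h(leaf(P), h(P, U, U), leaf(c)),  c ≐ c,  U ≐ Z.
Bind Y2 := h(leaf(P), h(P, U, U), leaf(c)); no other remaining equation mentions Y2.
Delete trivial equation c ≐ c.
Bind U := Z; substituting into the one remaining equation that mentions U gives: h(leaf(leaf(Z)), leaf(leaf(P)), h(c, c, 3)) ≐ h(leaf(leaf(h(3, h(3, c, a), a))), leaf(leaf(Z)), h(3, c, 3)). Substituting into the earlier binding gives Y2 := h(leaf(P), h(P, Z, Z), leaf(c)).
Delete trivial equation leaf(a) ≐ leaf(a).
Delete trivial equation 3 ≐ 3.
Decompose h/3: leaf(leaf(Z)) ≐ leaf(leaf(h(3, h(3, c, a), a))),  leaf(leaf(P)) ≐ leaf(leaf(Z)),  h(c, c, 3) ≐ h(3, c, 3).
Decompose leaf/1: leaf(Z) ≐ leaf(h(3, h(3, c, a), a)).
Decompose leaf/1: Z ≐ h(3, h(3, c, a), a).
Bind Z := h(3, h(3, c, a), a); substituting into the one remaining equation that mentions Z gives: leaf(leaf(P)) ≐ leaf(leaf(h(3, h(3, c, a), a))). Substituting into the earlier bindings gives Y2 := h(leaf(P), h(P, h(3, h(3, c, a), a), h(3, h(3, c, a), a)), leaf(c)), U := h(3, h(3, c, a), a).
Decompose leaf/1: leaf(P) ≐ leaf(h(3, h(3, c, a), a)).
Decompose leaf/1: P ≐ h(3, h(3, c, a), a).
Bind P := h(3, h(3, c, a), a); no other remaining equation mentions P. Substituting into the earlier binding gives Y2 := h(leaf(h(3, h(3, c, a), a)), h(h(3, h(3, c, a), a), h(3, h(3, c, a), a), h(3, h(3, c, a), a)), leaf(c)).
Decompose h/3: c ≐ 3,  c ≐ c,  3 ≐ 3.
Clash: constants c and 3 differ; no unifier exists.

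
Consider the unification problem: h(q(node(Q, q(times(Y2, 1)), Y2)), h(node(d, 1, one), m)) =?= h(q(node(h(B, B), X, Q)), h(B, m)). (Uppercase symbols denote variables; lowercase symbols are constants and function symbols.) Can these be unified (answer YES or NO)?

YES

Decompose h/2: q(node(Q, q(times(Y2, 1)), Y2)) =?= q(node(h(B, B), X, Q)),  h(node(d, 1, one), m) =?= h(B, m).
Decompose q/1: node(Q, q(times(Y2, 1)), Y2) =?= node(h(B, B), X, Q).
Decompose node/3: Q =?= h(B, B),  q(times(Y2, 1)) =?= X,  Y2 =?= Q.
Bind Q := h(B, B); substituting into the one remaining equation that mentions Q gives: Y2 =?= h(B, B).
Bind X := q(times(Y2, 1)); no other remaining equation mentions X.
Bind Y2 := h(B, B); no other remaining equation mentions Y2. Substituting into the earlier binding gives X := q(times(h(B, B), 1)).
Decompose h/2: node(d, 1, one) =?= B,  m =?= m.
Bind B := node(d, 1, one); no other remaining equation mentions B. Substituting into the earlier bindings gives Q := h(node(d, 1, one), node(d, 1, one)), X := q(times(h(node(d, 1, one), node(d, 1, one)), 1)), Y2 := h(node(d, 1, one), node(d, 1, one)).
Delete trivial equation m =?= m.
No equations remain and no clash or occurs-check failure arose, so a unifier exists.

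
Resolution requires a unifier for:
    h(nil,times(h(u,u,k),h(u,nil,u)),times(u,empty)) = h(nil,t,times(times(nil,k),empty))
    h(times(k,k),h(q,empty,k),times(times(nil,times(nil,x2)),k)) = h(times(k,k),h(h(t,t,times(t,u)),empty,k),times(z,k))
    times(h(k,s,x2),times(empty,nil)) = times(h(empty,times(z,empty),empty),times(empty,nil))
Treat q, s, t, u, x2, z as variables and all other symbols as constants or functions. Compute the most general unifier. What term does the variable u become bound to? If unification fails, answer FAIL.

FAIL

Decompose h/3: nil = nil,  times(h(u,u,k),h(u,nil,u)) = t,  times(u,empty) = times(times(nil,k),empty).
Delete trivial equation nil = nil.
Bind t := times(h(u,u,k),h(u,nil,u)); substituting into the one remaining equation that mentions t gives: h(times(k,k),h(q,empty,k),times(times(nil,times(nil,x2)),k)) = h(times(k,k),h(h(times(h(u,u,k),h(u,nil,u)),times(h(u,u,k),h(u,nil,u)),times(times(h(u,u,k),h(u,nil,u)),u)),empty,k),times(z,k)).
Decompose times/2: u = times(nil,k),  empty = empty.
Bind u := times(nil,k); substituting into the one remaining equation that mentions u gives: h(times(k,k),h(q,empty,k),times(times(nil,times(nil,x2)),k)) = h(times(k,k),h(h(times(h(times(nil,k),times(nil,k),k),h(times(nil,k),nil,times(nil,k))),times(h(times(nil,k),times(nil,k),k),h(times(nil,k),nil,times(nil,k))),times(times(h(times(nil,k),times(nil,k),k),h(times(nil,k),nil,times(nil,k))),times(nil,k))),empty,k),times(z,k)). Substituting into the earlier binding gives t := times(h(times(nil,k),times(nil,k),k),h(times(nil,k),nil,times(nil,k))).
Delete trivial equation empty = empty.
Decompose h/3: times(k,k) = times(k,k),  h(q,empty,k) = h(h(times(h(times(nil,k),times(nil,k),k),h(times(nil,k),nil,times(nil,k))),times(h(times(nil,k),times(nil,k),k),h(times(nil,k),nil,times(nil,k))),times(times(h(times(nil,k),times(nil,k),k),h(times(nil,k),nil,times(nil,k))),times(nil,k))),empty,k),  times(times(nil,times(nil,x2)),k) = times(z,k).
Delete trivial equation times(k,k) = times(k,k).
Decompose h/3: q = h(times(h(times(nil,k),times(nil,k),k),h(times(nil,k),nil,times(nil,k))),times(h(times(nil,k),times(nil,k),k),h(times(nil,k),nil,times(nil,k))),times(times(h(times(nil,k),times(nil,k),k),h(times(nil,k),nil,times(nil,k))),times(nil,k))),  empty = empty,  k = k.
Bind q := h(times(h(times(nil,k),times(nil,k),k),h(times(nil,k),nil,times(nil,k))),times(h(times(nil,k),times(nil,k),k),h(times(nil,k),nil,times(nil,k))),times(times(h(times(nil,k),times(nil,k),k),h(times(nil,k),nil,times(nil,k))),times(nil,k))); no other remaining equation mentions q.
Delete trivial equation empty = empty.
Delete trivial equation k = k.
Decompose times/2: times(nil,times(nil,x2)) = z,  k = k.
Bind z := times(nil,times(nil,x2)); substituting into the one remaining equation that mentions z gives: times(h(k,s,x2),times(empty,nil)) = times(h(empty,times(times(nil,times(nil,x2)),empty),empty),times(empty,nil)).
Delete trivial equation k = k.
Decompose times/2: h(k,s,x2) = h(empty,times(times(nil,times(nil,x2)),empty),empty),  times(empty,nil) = times(empty,nil).
Decompose h/3: k = empty,  s = times(times(nil,times(nil,x2)),empty),  x2 = empty.
Clash: constants k and empty differ; no unifier exists.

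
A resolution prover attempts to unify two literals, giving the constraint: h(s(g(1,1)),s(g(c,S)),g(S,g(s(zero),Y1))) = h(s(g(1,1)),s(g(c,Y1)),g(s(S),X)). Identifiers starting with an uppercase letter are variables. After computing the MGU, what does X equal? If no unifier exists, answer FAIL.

FAIL

Decompose h/3: s(g(1,1)) = s(g(1,1)),  s(g(c,S)) = s(g(c,Y1)),  g(S,g(s(zero),Y1)) = g(s(S),X).
Delete trivial equation s(g(1,1)) = s(g(1,1)).
Decompose s/1: g(c,S) = g(c,Y1).
Decompose g/2: c = c,  S = Y1.
Delete trivial equation c = c.
Bind S := Y1; substituting into the remaining equation gives: g(Y1,g(s(zero),Y1)) = g(s(Y1),X).
Decompose g/2: Y1 = s(Y1),  g(s(zero),Y1) = X.
Occurs check fails: Y1 occurs in s(Y1); the equation Y1 = s(Y1) has no finite solution.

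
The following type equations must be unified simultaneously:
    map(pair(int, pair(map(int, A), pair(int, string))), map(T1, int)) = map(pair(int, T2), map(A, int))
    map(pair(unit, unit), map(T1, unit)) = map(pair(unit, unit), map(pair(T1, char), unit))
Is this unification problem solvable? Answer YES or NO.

Decompose map/2: pair(int, pair(map(int, A), pair(int, string))) = pair(int, T2),  map(T1, int) = map(A, int).
Decompose pair/2: int = int,  pair(map(int, A), pair(int, string)) = T2.
Delete trivial equation int = int.
Bind T2 := pair(map(int, A), pair(int, string)); no other remaining equation mentions T2.
Decompose map/2: T1 = A,  int = int.
Bind T1 := A; substituting into the one remaining equation that mentions T1 gives: map(pair(unit, unit), map(A, unit)) = map(pair(unit, unit), map(pair(A, char), unit)).
Delete trivial equation int = int.
Decompose map/2: pair(unit, unit) = pair(unit, unit),  map(A, unit) = map(pair(A, char), unit).
Delete trivial equation pair(unit, unit) = pair(unit, unit).
Decompose map/2: A = pair(A, char),  unit = unit.
Occurs check fails: A occurs in pair(A, char); the equation A = pair(A, char) has no finite solution.

NO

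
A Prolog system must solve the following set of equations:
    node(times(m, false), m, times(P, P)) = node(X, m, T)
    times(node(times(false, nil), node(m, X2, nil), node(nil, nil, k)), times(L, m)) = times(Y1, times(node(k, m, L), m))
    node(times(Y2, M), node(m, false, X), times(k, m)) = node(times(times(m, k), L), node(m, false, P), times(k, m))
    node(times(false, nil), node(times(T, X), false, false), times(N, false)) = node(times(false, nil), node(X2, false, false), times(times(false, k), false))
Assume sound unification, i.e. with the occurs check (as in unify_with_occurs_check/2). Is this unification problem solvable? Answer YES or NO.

Decompose node/3: times(m, false) = X,  m = m,  times(P, P) = T.
Bind X := times(m, false); substituting into the 2 remaining equations that mention X gives: node(times(Y2, M), node(m, false, times(m, false)), times(k, m)) = node(times(times(m, k), L), node(m, false, P), times(k, m)),  node(times(false, nil), node(times(T, times(m, false)), false, false), times(N, false)) = node(times(false, nil), node(X2, false, false), times(times(false, k), false)).
Delete trivial equation m = m.
Bind T := times(P, P); substituting into the one remaining equation that mentions T gives: node(times(false, nil), node(times(times(P, P), times(m, false)), false, false), times(N, false)) = node(times(false, nil), node(X2, false, false), times(times(false, k), false)).
Decompose times/2: node(times(false, nil), node(m, X2, nil), node(nil, nil, k)) = Y1,  times(L, m) = times(node(k, m, L), m).
Bind Y1 := node(times(false, nil), node(m, X2, nil), node(nil, nil, k)); no other remaining equation mentions Y1.
Decompose times/2: L = node(k, m, L),  m = m.
Occurs check fails: L occurs in node(k, m, L); the equation L = node(k, m, L) has no finite solution.

NO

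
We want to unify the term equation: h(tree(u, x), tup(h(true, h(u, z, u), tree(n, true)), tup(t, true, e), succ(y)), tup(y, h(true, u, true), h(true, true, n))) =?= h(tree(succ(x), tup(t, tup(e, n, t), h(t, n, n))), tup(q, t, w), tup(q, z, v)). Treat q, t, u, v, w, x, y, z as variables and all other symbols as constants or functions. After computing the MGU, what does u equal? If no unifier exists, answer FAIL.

FAIL

Decompose h/3: tree(u, x) =?= tree(succ(x), tup(t, tup(e, n, t), h(t, n, n))),  tup(h(true, h(u, z, u), tree(n, true)), tup(t, true, e), succ(y)) =?= tup(q, t, w),  tup(y, h(true, u, true), h(true, true, n)) =?= tup(q, z, v).
Decompose tree/2: u =?= succ(x),  x =?= tup(t, tup(e, n, t), h(t, n, n)).
Bind u := succ(x); substituting into the 2 remaining equations that mention u gives: tup(h(true, h(succ(x), z, succ(x)), tree(n, true)), tup(t, true, e), succ(y)) =?= tup(q, t, w),  tup(y, h(true, succ(x), true), h(true, true, n)) =?= tup(q, z, v).
Bind x := tup(t, tup(e, n, t), h(t, n, n)); substituting into the remaining equations gives: tup(h(true, h(succ(tup(t, tup(e, n, t), h(t, n, n))), z, succ(tup(t, tup(e, n, t), h(t, n, n)))), tree(n, true)), tup(t, true, e), succ(y)) =?= tup(q, t, w),  tup(y, h(true, succ(tup(t, tup(e, n, t), h(t, n, n))), true), h(true, true, n)) =?= tup(q, z, v). Substituting into the earlier binding gives u := succ(tup(t, tup(e, n, t), h(t, n, n))).
Decompose tup/3: h(true, h(succ(tup(t, tup(e, n, t), h(t, n, n))), z, succ(tup(t, tup(e, n, t), h(t, n, n)))), tree(n, true)) =?= q,  tup(t, true, e) =?= t,  succ(y) =?= w.
Bind q := h(true, h(succ(tup(t, tup(e, n, t), h(t, n, n))), z, succ(tup(t, tup(e, n, t), h(t, n, n)))), tree(n, true)); substituting into the one remaining equation that mentions q gives: tup(y, h(true, succ(tup(t, tup(e, n, t), h(t, n, n))), true), h(true, true, n)) =?= tup(h(true, h(succ(tup(t, tup(e, n, t), h(t, n, n))), z, succ(tup(t, tup(e, n, t), h(t, n, n)))), tree(n, true)), z, v).
Occurs check fails: t occurs in tup(t, true, e); the equation t =?= tup(t, true, e) has no finite solution.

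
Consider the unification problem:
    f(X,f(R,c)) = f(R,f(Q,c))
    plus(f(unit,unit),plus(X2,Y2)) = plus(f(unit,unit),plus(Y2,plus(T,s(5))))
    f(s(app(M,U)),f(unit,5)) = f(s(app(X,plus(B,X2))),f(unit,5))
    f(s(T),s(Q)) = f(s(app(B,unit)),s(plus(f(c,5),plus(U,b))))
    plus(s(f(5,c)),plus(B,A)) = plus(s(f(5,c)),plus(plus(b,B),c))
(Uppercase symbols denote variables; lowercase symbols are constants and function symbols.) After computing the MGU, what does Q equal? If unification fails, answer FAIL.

Decompose f/2: X = R,  f(R,c) = f(Q,c).
Bind X := R; substituting into the one remaining equation that mentions X gives: f(s(app(M,U)),f(unit,5)) = f(s(app(R,plus(B,X2))),f(unit,5)).
Decompose f/2: R = Q,  c = c.
Bind R := Q; substituting into the one remaining equation that mentions R gives: f(s(app(M,U)),f(unit,5)) = f(s(app(Q,plus(B,X2))),f(unit,5)). Substituting into the earlier binding gives X := Q.
Delete trivial equation c = c.
Decompose plus/2: f(unit,unit) = f(unit,unit),  plus(X2,Y2) = plus(Y2,plus(T,s(5))).
Delete trivial equation f(unit,unit) = f(unit,unit).
Decompose plus/2: X2 = Y2,  Y2 = plus(T,s(5)).
Bind X2 := Y2; substituting into the one remaining equation that mentions X2 gives: f(s(app(M,U)),f(unit,5)) = f(s(app(Q,plus(B,Y2))),f(unit,5)).
Bind Y2 := plus(T,s(5)); substituting into the one remaining equation that mentions Y2 gives: f(s(app(M,U)),f(unit,5)) = f(s(app(Q,plus(B,plus(T,s(5))))),f(unit,5)). Substituting into the earlier binding gives X2 := plus(T,s(5)).
Decompose f/2: s(app(M,U)) = s(app(Q,plus(B,plus(T,s(5))))),  f(unit,5) = f(unit,5).
Decompose s/1: app(M,U) = app(Q,plus(B,plus(T,s(5)))).
Decompose app/2: M = Q,  U = plus(B,plus(T,s(5))).
Bind M := Q; no other remaining equation mentions M.
Bind U := plus(B,plus(T,s(5))); substituting into the one remaining equation that mentions U gives: f(s(T),s(Q)) = f(s(app(B,unit)),s(plus(f(c,5),plus(plus(B,plus(T,s(5))),b)))).
Delete trivial equation f(unit,5) = f(unit,5).
Decompose f/2: s(T) = s(app(B,unit)),  s(Q) = s(plus(f(c,5),plus(plus(B,plus(T,s(5))),b))).
Decompose s/1: T = app(B,unit).
Bind T := app(B,unit); substituting into the one remaining equation that mentions T gives: s(Q) = s(plus(f(c,5),plus(plus(B,plus(app(B,unit),s(5))),b))). Substituting into the earlier bindings gives X2 := plus(app(B,unit),s(5)), Y2 := plus(app(B,unit),s(5)), U := plus(B,plus(app(B,unit),s(5))).
Decompose s/1: Q = plus(f(c,5),plus(plus(B,plus(app(B,unit),s(5))),b)).
Bind Q := plus(f(c,5),plus(plus(B,plus(app(B,unit),s(5))),b)); no other remaining equation mentions Q. Substituting into the earlier bindings gives X := plus(f(c,5),plus(plus(B,plus(app(B,unit),s(5))),b)), R := plus(f(c,5),plus(plus(B,plus(app(B,unit),s(5))),b)), M := plus(f(c,5),plus(plus(B,plus(app(B,unit),s(5))),b)).
Decompose plus/2: s(f(5,c)) = s(f(5,c)),  plus(B,A) = plus(plus(b,B),c).
Delete trivial equation s(f(5,c)) = s(f(5,c)).
Decompose plus/2: B = plus(b,B),  A = c.
Occurs check fails: B occurs in plus(b,B); the equation B = plus(b,B) has no finite solution.

FAIL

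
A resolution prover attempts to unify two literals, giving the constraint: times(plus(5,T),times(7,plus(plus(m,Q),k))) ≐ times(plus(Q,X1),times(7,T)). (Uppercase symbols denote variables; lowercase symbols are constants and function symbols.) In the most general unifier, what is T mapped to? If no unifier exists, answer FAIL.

Decompose times/2: plus(5,T) ≐ plus(Q,X1),  times(7,plus(plus(m,Q),k)) ≐ times(7,T).
Decompose plus/2: 5 ≐ Q,  T ≐ X1.
Bind Q := 5; substituting into the one remaining equation that mentions Q gives: times(7,plus(plus(m,5),k)) ≐ times(7,T).
Bind T := X1; substituting into the remaining equation gives: times(7,plus(plus(m,5),k)) ≐ times(7,X1).
Decompose times/2: 7 ≐ 7,  plus(plus(m,5),k) ≐ X1.
Delete trivial equation 7 ≐ 7.
Bind X1 := plus(plus(m,5),k). Substituting into the earlier binding gives T := plus(plus(m,5),k).
MGU = { Q -> 5, T -> plus(plus(m,5),k), X1 -> plus(plus(m,5),k) }, so T -> plus(plus(m,5),k).

plus(plus(m,5),k)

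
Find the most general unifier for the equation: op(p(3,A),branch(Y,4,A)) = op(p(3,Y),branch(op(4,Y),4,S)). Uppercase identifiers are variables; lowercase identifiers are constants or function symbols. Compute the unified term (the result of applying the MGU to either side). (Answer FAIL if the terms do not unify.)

Decompose op/2: p(3,A) = p(3,Y),  branch(Y,4,A) = branch(op(4,Y),4,S).
Decompose p/2: 3 = 3,  A = Y.
Delete trivial equation 3 = 3.
Bind A := Y; substituting into the remaining equation gives: branch(Y,4,Y) = branch(op(4,Y),4,S).
Decompose branch/3: Y = op(4,Y),  4 = 4,  Y = S.
Occurs check fails: Y occurs in op(4,Y); the equation Y = op(4,Y) has no finite solution.

FAIL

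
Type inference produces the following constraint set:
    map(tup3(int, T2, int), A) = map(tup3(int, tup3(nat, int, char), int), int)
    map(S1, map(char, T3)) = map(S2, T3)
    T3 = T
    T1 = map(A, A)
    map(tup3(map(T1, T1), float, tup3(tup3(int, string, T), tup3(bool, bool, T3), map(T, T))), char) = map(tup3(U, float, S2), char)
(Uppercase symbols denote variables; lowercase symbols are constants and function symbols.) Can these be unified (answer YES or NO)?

NO

Decompose map/2: tup3(int, T2, int) = tup3(int, tup3(nat, int, char), int),  A = int.
Decompose tup3/3: int = int,  T2 = tup3(nat, int, char),  int = int.
Delete trivial equation int = int.
Bind T2 := tup3(nat, int, char); no other remaining equation mentions T2.
Delete trivial equation int = int.
Bind A := int; substituting into the one remaining equation that mentions A gives: T1 = map(int, int).
Decompose map/2: S1 = S2,  map(char, T3) = T3.
Bind S1 := S2; no other remaining equation mentions S1.
Occurs check fails: T3 occurs in map(char, T3); the equation T3 = map(char, T3) has no finite solution.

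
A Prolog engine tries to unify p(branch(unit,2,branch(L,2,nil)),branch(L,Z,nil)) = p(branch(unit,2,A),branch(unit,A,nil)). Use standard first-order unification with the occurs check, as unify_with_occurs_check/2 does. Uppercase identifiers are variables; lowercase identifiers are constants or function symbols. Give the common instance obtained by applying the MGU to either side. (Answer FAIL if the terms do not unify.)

p(branch(unit,2,branch(unit,2,nil)),branch(unit,branch(unit,2,nil),nil))

Decompose p/2: branch(unit,2,branch(L,2,nil)) = branch(unit,2,A),  branch(L,Z,nil) = branch(unit,A,nil).
Decompose branch/3: unit = unit,  2 = 2,  branch(L,2,nil) = A.
Delete trivial equation unit = unit.
Delete trivial equation 2 = 2.
Bind A := branch(L,2,nil); substituting into the remaining equation gives: branch(L,Z,nil) = branch(unit,branch(L,2,nil),nil).
Decompose branch/3: L = unit,  Z = branch(L,2,nil),  nil = nil.
Bind L := unit; substituting into the one remaining equation that mentions L gives: Z = branch(unit,2,nil). Substituting into the earlier binding gives A := branch(unit,2,nil).
Bind Z := branch(unit,2,nil); no other remaining equation mentions Z.
Delete trivial equation nil = nil.
Applying the MGU to either side gives p(branch(unit,2,branch(unit,2,nil)),branch(unit,branch(unit,2,nil),nil)).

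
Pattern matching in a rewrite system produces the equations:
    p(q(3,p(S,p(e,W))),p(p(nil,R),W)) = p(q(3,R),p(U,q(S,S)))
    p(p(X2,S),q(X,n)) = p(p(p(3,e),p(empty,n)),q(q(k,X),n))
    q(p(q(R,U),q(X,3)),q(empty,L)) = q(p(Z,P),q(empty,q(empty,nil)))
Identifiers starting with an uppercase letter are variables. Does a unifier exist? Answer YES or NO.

Decompose p/2: q(3,p(S,p(e,W))) = q(3,R),  p(p(nil,R),W) = p(U,q(S,S)).
Decompose q/2: 3 = 3,  p(S,p(e,W)) = R.
Delete trivial equation 3 = 3.
Bind R := p(S,p(e,W)); substituting into the 2 remaining equations that mention R gives: p(p(nil,p(S,p(e,W))),W) = p(U,q(S,S)),  q(p(q(p(S,p(e,W)),U),q(X,3)),q(empty,L)) = q(p(Z,P),q(empty,q(empty,nil))).
Decompose p/2: p(nil,p(S,p(e,W))) = U,  W = q(S,S).
Bind U := p(nil,p(S,p(e,W))); substituting into the one remaining equation that mentions U gives: q(p(q(p(S,p(e,W)),p(nil,p(S,p(e,W)))),q(X,3)),q(empty,L)) = q(p(Z,P),q(empty,q(empty,nil))).
Bind W := q(S,S); substituting into the one remaining equation that mentions W gives: q(p(q(p(S,p(e,q(S,S))),p(nil,p(S,p(e,q(S,S))))),q(X,3)),q(empty,L)) = q(p(Z,P),q(empty,q(empty,nil))). Substituting into the earlier bindings gives R := p(S,p(e,q(S,S))), U := p(nil,p(S,p(e,q(S,S)))).
Decompose p/2: p(X2,S) = p(p(3,e),p(empty,n)),  q(X,n) = q(q(k,X),n).
Decompose p/2: X2 = p(3,e),  S = p(empty,n).
Bind X2 := p(3,e); no other remaining equation mentions X2.
Bind S := p(empty,n); substituting into the one remaining equation that mentions S gives: q(p(q(p(p(empty,n),p(e,q(p(empty,n),p(empty,n)))),p(nil,p(p(empty,n),p(e,q(p(empty,n),p(empty,n)))))),q(X,3)),q(empty,L)) = q(p(Z,P),q(empty,q(empty,nil))). Substituting into the earlier bindings gives R := p(p(empty,n),p(e,q(p(empty,n),p(empty,n)))), U := p(nil,p(p(empty,n),p(e,q(p(empty,n),p(empty,n))))), W := q(p(empty,n),p(empty,n)).
Decompose q/2: X = q(k,X),  n = n.
Occurs check fails: X occurs in q(k,X); the equation X = q(k,X) has no finite solution.

NO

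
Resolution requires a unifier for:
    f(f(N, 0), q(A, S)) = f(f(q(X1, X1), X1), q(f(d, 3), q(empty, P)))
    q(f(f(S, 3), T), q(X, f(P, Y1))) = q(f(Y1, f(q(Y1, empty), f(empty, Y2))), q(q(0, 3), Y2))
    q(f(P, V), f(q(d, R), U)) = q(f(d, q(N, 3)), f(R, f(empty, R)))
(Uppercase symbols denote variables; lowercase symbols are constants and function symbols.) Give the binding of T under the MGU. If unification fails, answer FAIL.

Decompose f/2: f(N, 0) = f(q(X1, X1), X1),  q(A, S) = q(f(d, 3), q(empty, P)).
Decompose f/2: N = q(X1, X1),  0 = X1.
Bind N := q(X1, X1); substituting into the one remaining equation that mentions N gives: q(f(P, V), f(q(d, R), U)) = q(f(d, q(q(X1, X1), 3)), f(R, f(empty, R))).
Bind X1 := 0; substituting into the one remaining equation that mentions X1 gives: q(f(P, V), f(q(d, R), U)) = q(f(d, q(q(0, 0), 3)), f(R, f(empty, R))). Substituting into the earlier binding gives N := q(0, 0).
Decompose q/2: A = f(d, 3),  S = q(empty, P).
Bind A := f(d, 3); no other remaining equation mentions A.
Bind S := q(empty, P); substituting into the one remaining equation that mentions S gives: q(f(f(q(empty, P), 3), T), q(X, f(P, Y1))) = q(f(Y1, f(q(Y1, empty), f(empty, Y2))), q(q(0, 3), Y2)).
Decompose q/2: f(f(q(empty, P), 3), T) = f(Y1, f(q(Y1, empty), f(empty, Y2))),  q(X, f(P, Y1)) = q(q(0, 3), Y2).
Decompose f/2: f(q(empty, P), 3) = Y1,  T = f(q(Y1, empty), f(empty, Y2)).
Bind Y1 := f(q(empty, P), 3); substituting into the 2 remaining equations that mention Y1 gives: T = f(q(f(q(empty, P), 3), empty), f(empty, Y2)),  q(X, f(P, f(q(empty, P), 3))) = q(q(0, 3), Y2).
Bind T := f(q(f(q(empty, P), 3), empty), f(empty, Y2)); no other remaining equation mentions T.
Decompose q/2: X = q(0, 3),  f(P, f(q(empty, P), 3)) = Y2.
Bind X := q(0, 3); no other remaining equation mentions X.
Bind Y2 := f(P, f(q(empty, P), 3)); no other remaining equation mentions Y2. Substituting into the earlier binding gives T := f(q(f(q(empty, P), 3), empty), f(empty, f(P, f(q(empty, P), 3)))).
Decompose q/2: f(P, V) = f(d, q(q(0, 0), 3)),  f(q(d, R), U) = f(R, f(empty, R)).
Decompose f/2: P = d,  V = q(q(0, 0), 3).
Bind P := d; no other remaining equation mentions P. Substituting into the earlier bindings gives S := q(empty, d), Y1 := f(q(empty, d), 3), T := f(q(f(q(empty, d), 3), empty), f(empty, f(d, f(q(empty, d), 3)))), Y2 := f(d, f(q(empty, d), 3)).
Bind V := q(q(0, 0), 3); no other remaining equation mentions V.
Decompose f/2: q(d, R) = R,  U = f(empty, R).
Occurs check fails: R occurs in q(d, R); the equation R = q(d, R) has no finite solution.

FAIL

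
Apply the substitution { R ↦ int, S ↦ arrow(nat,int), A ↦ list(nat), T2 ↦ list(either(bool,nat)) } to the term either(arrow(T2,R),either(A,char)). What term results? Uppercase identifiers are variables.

either(arrow(list(either(bool,nat)),int),either(list(nat),char))

Replace each occurrence of R with int.
Replace each occurrence of A with list(nat).
Replace each occurrence of T2 with list(either(bool,nat)).
Result: either(arrow(list(either(bool,nat)),int),either(list(nat),char)).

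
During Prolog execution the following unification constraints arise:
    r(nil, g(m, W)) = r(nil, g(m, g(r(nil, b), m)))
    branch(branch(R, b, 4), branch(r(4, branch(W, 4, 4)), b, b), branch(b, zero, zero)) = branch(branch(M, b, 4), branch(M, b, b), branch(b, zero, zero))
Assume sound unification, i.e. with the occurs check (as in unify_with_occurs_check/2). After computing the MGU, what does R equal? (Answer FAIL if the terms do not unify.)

r(4, branch(g(r(nil, b), m), 4, 4))

Decompose r/2: nil = nil,  g(m, W) = g(m, g(r(nil, b), m)).
Delete trivial equation nil = nil.
Decompose g/2: m = m,  W = g(r(nil, b), m).
Delete trivial equation m = m.
Bind W := g(r(nil, b), m); substituting into the remaining equation gives: branch(branch(R, b, 4), branch(r(4, branch(g(r(nil, b), m), 4, 4)), b, b), branch(b, zero, zero)) = branch(branch(M, b, 4), branch(M, b, b), branch(b, zero, zero)).
Decompose branch/3: branch(R, b, 4) = branch(M, b, 4),  branch(r(4, branch(g(r(nil, b), m), 4, 4)), b, b) = branch(M, b, b),  branch(b, zero, zero) = branch(b, zero, zero).
Decompose branch/3: R = M,  b = b,  4 = 4.
Bind R := M; no other remaining equation mentions R.
Delete trivial equation b = b.
Delete trivial equation 4 = 4.
Decompose branch/3: r(4, branch(g(r(nil, b), m), 4, 4)) = M,  b = b,  b = b.
Bind M := r(4, branch(g(r(nil, b), m), 4, 4)); no other remaining equation mentions M. Substituting into the earlier binding gives R := r(4, branch(g(r(nil, b), m), 4, 4)).
Delete trivial equation b = b.
Delete trivial equation b = b.
Delete trivial equation branch(b, zero, zero) = branch(b, zero, zero).
MGU = { W = g(r(nil, b), m), R = r(4, branch(g(r(nil, b), m), 4, 4)), M = r(4, branch(g(r(nil, b), m), 4, 4)) }, so R = r(4, branch(g(r(nil, b), m), 4, 4)).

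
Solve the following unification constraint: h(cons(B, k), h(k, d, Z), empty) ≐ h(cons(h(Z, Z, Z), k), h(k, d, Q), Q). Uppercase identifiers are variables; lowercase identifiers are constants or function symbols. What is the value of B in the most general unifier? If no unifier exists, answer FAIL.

Decompose h/3: cons(B, k) ≐ cons(h(Z, Z, Z), k),  h(k, d, Z) ≐ h(k, d, Q),  empty ≐ Q.
Decompose cons/2: B ≐ h(Z, Z, Z),  k ≐ k.
Bind B := h(Z, Z, Z); no other remaining equation mentions B.
Delete trivial equation k ≐ k.
Decompose h/3: k ≐ k,  d ≐ d,  Z ≐ Q.
Delete trivial equation k ≐ k.
Delete trivial equation d ≐ d.
Bind Z := Q; no other remaining equation mentions Z. Substituting into the earlier binding gives B := h(Q, Q, Q).
Bind Q := empty. Substituting into the earlier bindings gives B := h(empty, empty, empty), Z := empty.
MGU = { B -> h(empty, empty, empty), Z -> empty, Q -> empty }, so B -> h(empty, empty, empty).

h(empty, empty, empty)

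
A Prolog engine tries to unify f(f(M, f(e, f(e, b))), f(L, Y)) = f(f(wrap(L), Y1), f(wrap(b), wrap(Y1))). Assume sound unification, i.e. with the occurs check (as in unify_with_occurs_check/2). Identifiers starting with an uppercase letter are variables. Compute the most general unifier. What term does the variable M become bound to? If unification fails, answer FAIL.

Decompose f/2: f(M, f(e, f(e, b))) = f(wrap(L), Y1),  f(L, Y) = f(wrap(b), wrap(Y1)).
Decompose f/2: M = wrap(L),  f(e, f(e, b)) = Y1.
Bind M := wrap(L); no other remaining equation mentions M.
Bind Y1 := f(e, f(e, b)); substituting into the remaining equation gives: f(L, Y) = f(wrap(b), wrap(f(e, f(e, b)))).
Decompose f/2: L = wrap(b),  Y = wrap(f(e, f(e, b))).
Bind L := wrap(b); no other remaining equation mentions L. Substituting into the earlier binding gives M := wrap(wrap(b)).
Bind Y := wrap(f(e, f(e, b))).
MGU = { M = wrap(wrap(b)), Y1 = f(e, f(e, b)), L = wrap(b), Y = wrap(f(e, f(e, b))) }, so M = wrap(wrap(b)).

wrap(wrap(b))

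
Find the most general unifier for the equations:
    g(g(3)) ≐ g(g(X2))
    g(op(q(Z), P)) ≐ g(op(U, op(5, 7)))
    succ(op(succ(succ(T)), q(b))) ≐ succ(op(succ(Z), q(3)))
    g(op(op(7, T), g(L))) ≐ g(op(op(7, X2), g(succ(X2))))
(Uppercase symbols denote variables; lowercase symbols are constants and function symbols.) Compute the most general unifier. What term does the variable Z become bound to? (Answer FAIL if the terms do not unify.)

FAIL

Decompose g/1: g(3) ≐ g(X2).
Decompose g/1: 3 ≐ X2.
Bind X2 := 3; substituting into the one remaining equation that mentions X2 gives: g(op(op(7, T), g(L))) ≐ g(op(op(7, 3), g(succ(3)))).
Decompose g/1: op(q(Z), P) ≐ op(U, op(5, 7)).
Decompose op/2: q(Z) ≐ U,  P ≐ op(5, 7).
Bind U := q(Z); no other remaining equation mentions U.
Bind P := op(5, 7); no other remaining equation mentions P.
Decompose succ/1: op(succ(succ(T)), q(b)) ≐ op(succ(Z), q(3)).
Decompose op/2: succ(succ(T)) ≐ succ(Z),  q(b) ≐ q(3).
Decompose succ/1: succ(T) ≐ Z.
Bind Z := succ(T); no other remaining equation mentions Z. Substituting into the earlier binding gives U := q(succ(T)).
Decompose q/1: b ≐ 3.
Clash: constants b and 3 differ; no unifier exists.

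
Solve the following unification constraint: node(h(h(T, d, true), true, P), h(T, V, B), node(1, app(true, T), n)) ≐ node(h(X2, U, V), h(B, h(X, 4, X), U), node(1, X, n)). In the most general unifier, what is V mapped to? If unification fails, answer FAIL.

Decompose node/3: h(h(T, d, true), true, P) ≐ h(X2, U, V),  h(T, V, B) ≐ h(B, h(X, 4, X), U),  node(1, app(true, T), n) ≐ node(1, X, n).
Decompose h/3: h(T, d, true) ≐ X2,  true ≐ U,  P ≐ V.
Bind X2 := h(T, d, true); no other remaining equation mentions X2.
Bind U := true; substituting into the one remaining equation that mentions U gives: h(T, V, B) ≐ h(B, h(X, 4, X), true).
Bind P := V; no other remaining equation mentions P.
Decompose h/3: T ≐ B,  V ≐ h(X, 4, X),  B ≐ true.
Bind T := B; substituting into the one remaining equation that mentions T gives: node(1, app(true, B), n) ≐ node(1, X, n). Substituting into the earlier binding gives X2 := h(B, d, true).
Bind V := h(X, 4, X); no other remaining equation mentions V. Substituting into the earlier binding gives P := h(X, 4, X).
Bind B := true; substituting into the remaining equation gives: node(1, app(true, true), n) ≐ node(1, X, n). Substituting into the earlier bindings gives X2 := h(true, d, true), T := true.
Decompose node/3: 1 ≐ 1,  app(true, true) ≐ X,  n ≐ n.
Delete trivial equation 1 ≐ 1.
Bind X := app(true, true); no other remaining equation mentions X. Substituting into the earlier bindings gives P := h(app(true, true), 4, app(true, true)), V := h(app(true, true), 4, app(true, true)).
Delete trivial equation n ≐ n.
MGU = { X2 := h(true, d, true), U := true, P := h(app(true, true), 4, app(true, true)), T := true, V := h(app(true, true), 4, app(true, true)), B := true, X := app(true, true) }, so V := h(app(true, true), 4, app(true, true)).

h(app(true, true), 4, app(true, true))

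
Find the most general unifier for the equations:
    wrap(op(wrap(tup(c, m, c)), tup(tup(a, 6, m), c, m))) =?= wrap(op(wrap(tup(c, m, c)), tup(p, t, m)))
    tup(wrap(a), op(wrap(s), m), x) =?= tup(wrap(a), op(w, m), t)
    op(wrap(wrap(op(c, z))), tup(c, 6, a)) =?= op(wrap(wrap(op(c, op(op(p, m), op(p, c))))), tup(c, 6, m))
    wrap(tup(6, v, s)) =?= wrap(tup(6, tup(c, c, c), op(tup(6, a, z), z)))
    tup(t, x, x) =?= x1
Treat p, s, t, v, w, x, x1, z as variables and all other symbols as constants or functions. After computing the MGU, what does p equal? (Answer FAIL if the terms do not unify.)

FAIL

Decompose wrap/1: op(wrap(tup(c, m, c)), tup(tup(a, 6, m), c, m)) =?= op(wrap(tup(c, m, c)), tup(p, t, m)).
Decompose op/2: wrap(tup(c, m, c)) =?= wrap(tup(c, m, c)),  tup(tup(a, 6, m), c, m) =?= tup(p, t, m).
Delete trivial equation wrap(tup(c, m, c)) =?= wrap(tup(c, m, c)).
Decompose tup/3: tup(a, 6, m) =?= p,  c =?= t,  m =?= m.
Bind p := tup(a, 6, m); substituting into the one remaining equation that mentions p gives: op(wrap(wrap(op(c, z))), tup(c, 6, a)) =?= op(wrap(wrap(op(c, op(op(tup(a, 6, m), m), op(tup(a, 6, m), c))))), tup(c, 6, m)).
Bind t := c; substituting into the 2 remaining equations that mention t gives: tup(wrap(a), op(wrap(s), m), x) =?= tup(wrap(a), op(w, m), c),  tup(c, x, x) =?= x1.
Delete trivial equation m =?= m.
Decompose tup/3: wrap(a) =?= wrap(a),  op(wrap(s), m) =?= op(w, m),  x =?= c.
Delete trivial equation wrap(a) =?= wrap(a).
Decompose op/2: wrap(s) =?= w,  m =?= m.
Bind w := wrap(s); no other remaining equation mentions w.
Delete trivial equation m =?= m.
Bind x := c; substituting into the one remaining equation that mentions x gives: tup(c, c, c) =?= x1.
Decompose op/2: wrap(wrap(op(c, z))) =?= wrap(wrap(op(c, op(op(tup(a, 6, m), m), op(tup(a, 6, m), c))))),  tup(c, 6, a) =?= tup(c, 6, m).
Decompose wrap/1: wrap(op(c, z)) =?= wrap(op(c, op(op(tup(a, 6, m), m), op(tup(a, 6, m), c)))).
Decompose wrap/1: op(c, z) =?= op(c, op(op(tup(a, 6, m), m), op(tup(a, 6, m), c))).
Decompose op/2: c =?= c,  z =?= op(op(tup(a, 6, m), m), op(tup(a, 6, m), c)).
Delete trivial equation c =?= c.
Bind z := op(op(tup(a, 6, m), m), op(tup(a, 6, m), c)); substituting into the one remaining equation that mentions z gives: wrap(tup(6, v, s)) =?= wrap(tup(6, tup(c, c, c), op(tup(6, a, op(op(tup(a, 6, m), m), op(tup(a, 6, m), c))), op(op(tup(a, 6, m), m), op(tup(a, 6, m), c))))).
Decompose tup/3: c =?= c,  6 =?= 6,  a =?= m.
Delete trivial equation c =?= c.
Delete trivial equation 6 =?= 6.
Clash: constants a and m differ; no unifier exists.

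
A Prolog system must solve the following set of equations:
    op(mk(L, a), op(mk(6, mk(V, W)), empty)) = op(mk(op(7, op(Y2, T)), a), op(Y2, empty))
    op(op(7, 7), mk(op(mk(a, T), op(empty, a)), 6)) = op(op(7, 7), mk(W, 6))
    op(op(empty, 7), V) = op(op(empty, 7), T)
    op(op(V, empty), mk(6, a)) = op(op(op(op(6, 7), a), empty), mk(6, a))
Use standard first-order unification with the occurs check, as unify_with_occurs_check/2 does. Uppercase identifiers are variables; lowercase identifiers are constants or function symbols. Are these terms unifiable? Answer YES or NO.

Decompose op/2: mk(L, a) = mk(op(7, op(Y2, T)), a),  op(mk(6, mk(V, W)), empty) = op(Y2, empty).
Decompose mk/2: L = op(7, op(Y2, T)),  a = a.
Bind L := op(7, op(Y2, T)); no other remaining equation mentions L.
Delete trivial equation a = a.
Decompose op/2: mk(6, mk(V, W)) = Y2,  empty = empty.
Bind Y2 := mk(6, mk(V, W)); no other remaining equation mentions Y2. Substituting into the earlier binding gives L := op(7, op(mk(6, mk(V, W)), T)).
Delete trivial equation empty = empty.
Decompose op/2: op(7, 7) = op(7, 7),  mk(op(mk(a, T), op(empty, a)), 6) = mk(W, 6).
Delete trivial equation op(7, 7) = op(7, 7).
Decompose mk/2: op(mk(a, T), op(empty, a)) = W,  6 = 6.
Bind W := op(mk(a, T), op(empty, a)); no other remaining equation mentions W. Substituting into the earlier bindings gives L := op(7, op(mk(6, mk(V, op(mk(a, T), op(empty, a)))), T)), Y2 := mk(6, mk(V, op(mk(a, T), op(empty, a)))).
Delete trivial equation 6 = 6.
Decompose op/2: op(empty, 7) = op(empty, 7),  V = T.
Delete trivial equation op(empty, 7) = op(empty, 7).
Bind V := T; substituting into the remaining equation gives: op(op(T, empty), mk(6, a)) = op(op(op(op(6, 7), a), empty), mk(6, a)). Substituting into the earlier bindings gives L := op(7, op(mk(6, mk(T, op(mk(a, T), op(empty, a)))), T)), Y2 := mk(6, mk(T, op(mk(a, T), op(empty, a)))).
Decompose op/2: op(T, empty) = op(op(op(6, 7), a), empty),  mk(6, a) = mk(6, a).
Decompose op/2: T = op(op(6, 7), a),  empty = empty.
Bind T := op(op(6, 7), a); no other remaining equation mentions T. Substituting into the earlier bindings gives L := op(7, op(mk(6, mk(op(op(6, 7), a), op(mk(a, op(op(6, 7), a)), op(empty, a)))), op(op(6, 7), a))), Y2 := mk(6, mk(op(op(6, 7), a), op(mk(a, op(op(6, 7), a)), op(empty, a)))), W := op(mk(a, op(op(6, 7), a)), op(empty, a)), V := op(op(6, 7), a).
Delete trivial equation empty = empty.
Delete trivial equation mk(6, a) = mk(6, a).
No equations remain and no clash or occurs-check failure arose, so a unifier exists.

YES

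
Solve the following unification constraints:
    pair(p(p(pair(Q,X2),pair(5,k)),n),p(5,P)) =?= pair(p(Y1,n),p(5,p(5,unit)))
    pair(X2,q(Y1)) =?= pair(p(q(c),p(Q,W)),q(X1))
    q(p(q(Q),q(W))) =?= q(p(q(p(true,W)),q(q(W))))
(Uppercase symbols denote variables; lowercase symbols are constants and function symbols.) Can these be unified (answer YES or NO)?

NO

Decompose pair/2: p(p(pair(Q,X2),pair(5,k)),n) =?= p(Y1,n),  p(5,P) =?= p(5,p(5,unit)).
Decompose p/2: p(pair(Q,X2),pair(5,k)) =?= Y1,  n =?= n.
Bind Y1 := p(pair(Q,X2),pair(5,k)); substituting into the one remaining equation that mentions Y1 gives: pair(X2,q(p(pair(Q,X2),pair(5,k)))) =?= pair(p(q(c),p(Q,W)),q(X1)).
Delete trivial equation n =?= n.
Decompose p/2: 5 =?= 5,  P =?= p(5,unit).
Delete trivial equation 5 =?= 5.
Bind P := p(5,unit); no other remaining equation mentions P.
Decompose pair/2: X2 =?= p(q(c),p(Q,W)),  q(p(pair(Q,X2),pair(5,k))) =?= q(X1).
Bind X2 := p(q(c),p(Q,W)); substituting into the one remaining equation that mentions X2 gives: q(p(pair(Q,p(q(c),p(Q,W))),pair(5,k))) =?= q(X1). Substituting into the earlier binding gives Y1 := p(pair(Q,p(q(c),p(Q,W))),pair(5,k)).
Decompose q/1: p(pair(Q,p(q(c),p(Q,W))),pair(5,k)) =?= X1.
Bind X1 := p(pair(Q,p(q(c),p(Q,W))),pair(5,k)); no other remaining equation mentions X1.
Decompose q/1: p(q(Q),q(W)) =?= p(q(p(true,W)),q(q(W))).
Decompose p/2: q(Q) =?= q(p(true,W)),  q(W) =?= q(q(W)).
Decompose q/1: Q =?= p(true,W).
Bind Q := p(true,W); no other remaining equation mentions Q. Substituting into the earlier bindings gives Y1 := p(pair(p(true,W),p(q(c),p(p(true,W),W))),pair(5,k)), X2 := p(q(c),p(p(true,W),W)), X1 := p(pair(p(true,W),p(q(c),p(p(true,W),W))),pair(5,k)).
Decompose q/1: W =?= q(W).
Occurs check fails: W occurs in q(W); the equation W =?= q(W) has no finite solution.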